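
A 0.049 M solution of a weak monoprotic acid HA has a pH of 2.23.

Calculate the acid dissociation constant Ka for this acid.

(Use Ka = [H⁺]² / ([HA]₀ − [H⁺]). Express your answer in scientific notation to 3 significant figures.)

[H⁺] = 10^(−pH) = 10^(−2.23) = 5.888e-03 M. For HA ⇌ H⁺ + A⁻, Ka = [H⁺][A⁻]/[HA] = [H⁺]² / ([HA]₀ − [H⁺]) = (5.888e-03)² / (0.049 − 5.888e-03) = 8.04e-04.

K_a = 8.04e-04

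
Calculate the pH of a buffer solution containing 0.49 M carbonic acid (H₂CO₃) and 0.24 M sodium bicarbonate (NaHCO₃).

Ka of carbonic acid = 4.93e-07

pKa = -log(4.93e-07) = 6.31. pH = pKa + log([A⁻]/[HA]) = 6.31 + log(0.24/0.49)

pH = 6.00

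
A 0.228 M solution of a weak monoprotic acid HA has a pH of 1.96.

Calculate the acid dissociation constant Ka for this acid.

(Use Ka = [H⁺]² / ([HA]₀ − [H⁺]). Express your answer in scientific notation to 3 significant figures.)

[H⁺] = 10^(−pH) = 10^(−1.96) = 1.096e-02 M. For HA ⇌ H⁺ + A⁻, Ka = [H⁺][A⁻]/[HA] = [H⁺]² / ([HA]₀ − [H⁺]) = (1.096e-02)² / (0.228 − 1.096e-02) = 5.54e-04.

K_a = 5.54e-04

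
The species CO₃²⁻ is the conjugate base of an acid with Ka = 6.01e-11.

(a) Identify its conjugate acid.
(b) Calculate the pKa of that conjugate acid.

(a) The conjugate acid is formed by adding one H⁺ to CO₃²⁻, giving HCO₃⁻. (b) pKa = -log(Ka) = -log(6.01e-11) = 10.22.

Conjugate acid: HCO₃⁻; pK_a = 10.22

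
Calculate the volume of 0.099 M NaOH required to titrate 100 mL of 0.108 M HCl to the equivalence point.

At equivalence: moles acid = moles base. moles HCl = 0.108 × 100/1000 = 0.0108 mol. V_base = moles / 0.099 × 1000 = 109.1 mL.

V_{base} = 109.1 mL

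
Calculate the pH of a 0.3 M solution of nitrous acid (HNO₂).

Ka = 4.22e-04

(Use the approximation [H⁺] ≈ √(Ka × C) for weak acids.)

[H⁺] = √(Ka × C) = √(4.22e-04 × 0.3) = 1.1252e-02. pH = -log(1.1252e-02)

pH = 1.95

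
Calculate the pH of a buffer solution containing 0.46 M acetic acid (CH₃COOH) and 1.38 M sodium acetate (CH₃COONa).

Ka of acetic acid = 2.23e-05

pKa = -log(2.23e-05) = 4.65. pH = pKa + log([A⁻]/[HA]) = 4.65 + log(1.38/0.46)

pH = 5.13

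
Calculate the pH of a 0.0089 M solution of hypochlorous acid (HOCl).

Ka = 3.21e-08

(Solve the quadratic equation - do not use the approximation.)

x² + Ka×x - Ka×C = 0. Using quadratic formula: [H⁺] = 1.6886e-05

pH = 4.77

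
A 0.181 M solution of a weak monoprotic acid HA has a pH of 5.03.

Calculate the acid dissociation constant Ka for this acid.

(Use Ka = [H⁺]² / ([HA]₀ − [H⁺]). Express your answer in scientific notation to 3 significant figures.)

[H⁺] = 10^(−pH) = 10^(−5.03) = 9.333e-06 M. For HA ⇌ H⁺ + A⁻, Ka = [H⁺][A⁻]/[HA] = [H⁺]² / ([HA]₀ − [H⁺]) = (9.333e-06)² / (0.181 − 9.333e-06) = 4.81e-10.

K_a = 4.81e-10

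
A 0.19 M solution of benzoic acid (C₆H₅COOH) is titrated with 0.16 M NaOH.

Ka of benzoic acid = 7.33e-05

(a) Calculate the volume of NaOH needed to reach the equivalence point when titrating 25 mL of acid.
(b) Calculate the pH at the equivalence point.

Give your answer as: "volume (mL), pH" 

moles acid = 0.19 × 25/1000 = 0.00475 mol; V_base = moles/0.16 × 1000 = 29.7 mL. At equivalence only the conjugate base is present: [A⁻] = 0.00475/0.055 = 8.6857e-02 M. Kb = Kw/Ka = 1.36e-10; [OH⁻] = √(Kb × [A⁻]) = 3.4423e-06; pOH = 5.46; pH = 14 - pOH = 8.54.

V = 29.7 mL, pH = 8.54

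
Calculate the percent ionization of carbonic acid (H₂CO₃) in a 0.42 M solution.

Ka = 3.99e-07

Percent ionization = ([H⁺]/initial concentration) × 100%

Using Ka equilibrium: x² + Ka×x - Ka×C = 0. Solving: [H⁺] = 4.0917e-04. Percent = (4.0917e-04/0.42) × 100

Percent ionization = 0.0974%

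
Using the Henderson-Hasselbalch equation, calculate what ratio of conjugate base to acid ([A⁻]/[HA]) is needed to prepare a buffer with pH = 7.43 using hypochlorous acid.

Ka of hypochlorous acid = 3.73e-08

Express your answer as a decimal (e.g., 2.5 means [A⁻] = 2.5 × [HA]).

pKa = -log(3.73e-08) = 7.4283. pH = pKa + log([A⁻]/[HA]), so log([A⁻]/[HA]) = pH − pKa = 7.43 − 7.4283 = 0.0017. [A⁻]/[HA] = 10^(0.0017) = 1.00

[A⁻]/[HA] = 1.00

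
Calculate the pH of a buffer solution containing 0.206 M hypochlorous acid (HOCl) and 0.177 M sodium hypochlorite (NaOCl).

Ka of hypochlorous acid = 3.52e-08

pKa = -log(3.52e-08) = 7.45. pH = pKa + log([A⁻]/[HA]) = 7.45 + log(0.177/0.206)

pH = 7.39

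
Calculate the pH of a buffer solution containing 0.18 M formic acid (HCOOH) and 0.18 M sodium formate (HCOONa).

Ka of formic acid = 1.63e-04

pKa = -log(1.63e-04) = 3.79. pH = pKa + log([A⁻]/[HA]) = 3.79 + log(0.18/0.18)

pH = 3.79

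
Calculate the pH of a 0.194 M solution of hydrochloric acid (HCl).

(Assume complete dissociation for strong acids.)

[H⁺] = 0.194 M for strong acid. pH = -log[H⁺] = -log(0.194)

pH = 0.71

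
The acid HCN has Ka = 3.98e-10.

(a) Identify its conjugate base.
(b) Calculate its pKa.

(a) The conjugate base is formed by removing one H⁺ from HCN, giving CN⁻. (b) pKa = -log(Ka) = -log(3.98e-10) = 9.40.

Conjugate base: CN⁻; pK_a = 9.40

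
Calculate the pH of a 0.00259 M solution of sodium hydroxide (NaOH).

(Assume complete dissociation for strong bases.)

[OH⁻] = 0.00259 M for strong base. pOH = -log[OH⁻] = 2.59, pH = 14 - pOH

pH = 11.41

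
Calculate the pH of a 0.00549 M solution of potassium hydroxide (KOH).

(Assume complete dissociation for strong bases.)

[OH⁻] = 0.00549 M for strong base. pOH = -log[OH⁻] = 2.26, pH = 14 - pOH

pH = 11.74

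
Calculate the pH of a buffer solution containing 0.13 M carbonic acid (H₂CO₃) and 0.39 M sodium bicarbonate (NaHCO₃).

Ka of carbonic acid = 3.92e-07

pKa = -log(3.92e-07) = 6.41. pH = pKa + log([A⁻]/[HA]) = 6.41 + log(0.39/0.13)

pH = 6.88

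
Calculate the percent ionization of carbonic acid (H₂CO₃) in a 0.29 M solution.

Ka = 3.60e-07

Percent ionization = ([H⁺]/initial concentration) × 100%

Using Ka equilibrium: x² + Ka×x - Ka×C = 0. Solving: [H⁺] = 3.2293e-04. Percent = (3.2293e-04/0.29) × 100

Percent ionization = 0.111%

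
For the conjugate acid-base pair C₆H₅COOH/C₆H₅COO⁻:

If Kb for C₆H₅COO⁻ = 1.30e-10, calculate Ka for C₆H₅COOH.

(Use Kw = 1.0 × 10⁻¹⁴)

For a conjugate pair Ka × Kb = Kw, so Ka = Kw/Kb = 1.0 × 10⁻¹⁴ / 1.30e-10 = 7.69e-05.

K_a = 7.69e-05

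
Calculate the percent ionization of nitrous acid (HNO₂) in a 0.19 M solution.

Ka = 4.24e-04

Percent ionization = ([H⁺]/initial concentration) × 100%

Using Ka equilibrium: x² + Ka×x - Ka×C = 0. Solving: [H⁺] = 8.7660e-03. Percent = (8.7660e-03/0.19) × 100

Percent ionization = 4.61%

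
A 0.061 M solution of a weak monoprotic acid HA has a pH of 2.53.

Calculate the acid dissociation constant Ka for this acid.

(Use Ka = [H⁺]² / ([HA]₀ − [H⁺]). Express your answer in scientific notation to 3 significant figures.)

[H⁺] = 10^(−pH) = 10^(−2.53) = 2.951e-03 M. For HA ⇌ H⁺ + A⁻, Ka = [H⁺][A⁻]/[HA] = [H⁺]² / ([HA]₀ − [H⁺]) = (2.951e-03)² / (0.061 − 2.951e-03) = 1.50e-04.

K_a = 1.50e-04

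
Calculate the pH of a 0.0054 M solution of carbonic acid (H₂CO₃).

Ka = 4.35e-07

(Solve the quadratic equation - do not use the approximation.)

x² + Ka×x - Ka×C = 0. Using quadratic formula: [H⁺] = 4.8249e-05

pH = 4.32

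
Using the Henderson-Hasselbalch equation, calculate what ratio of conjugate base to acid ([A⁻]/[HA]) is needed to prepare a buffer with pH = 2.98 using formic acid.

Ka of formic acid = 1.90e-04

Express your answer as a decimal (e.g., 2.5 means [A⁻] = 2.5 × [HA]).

pKa = -log(1.90e-04) = 3.7212. pH = pKa + log([A⁻]/[HA]), so log([A⁻]/[HA]) = pH − pKa = 2.98 − 3.7212 = -0.7412. [A⁻]/[HA] = 10^(-0.7412) = 0.181

[A⁻]/[HA] = 0.181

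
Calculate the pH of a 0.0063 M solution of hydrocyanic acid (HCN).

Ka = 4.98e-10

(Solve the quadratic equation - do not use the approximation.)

x² + Ka×x - Ka×C = 0. Using quadratic formula: [H⁺] = 1.7710e-06

pH = 5.75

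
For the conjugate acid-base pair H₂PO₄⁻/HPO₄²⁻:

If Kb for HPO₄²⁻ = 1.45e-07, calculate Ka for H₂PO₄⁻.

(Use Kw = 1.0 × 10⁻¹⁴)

For a conjugate pair Ka × Kb = Kw, so Ka = Kw/Kb = 1.0 × 10⁻¹⁴ / 1.45e-07 = 6.90e-08.

K_a = 6.90e-08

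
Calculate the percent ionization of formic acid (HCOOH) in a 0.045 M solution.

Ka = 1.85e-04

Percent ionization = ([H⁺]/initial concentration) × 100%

Using Ka equilibrium: x² + Ka×x - Ka×C = 0. Solving: [H⁺] = 2.7943e-03. Percent = (2.7943e-03/0.045) × 100

Percent ionization = 6.21%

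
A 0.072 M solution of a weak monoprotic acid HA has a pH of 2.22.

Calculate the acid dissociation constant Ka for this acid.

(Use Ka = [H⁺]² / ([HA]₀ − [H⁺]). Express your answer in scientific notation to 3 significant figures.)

[H⁺] = 10^(−pH) = 10^(−2.22) = 6.026e-03 M. For HA ⇌ H⁺ + A⁻, Ka = [H⁺][A⁻]/[HA] = [H⁺]² / ([HA]₀ − [H⁺]) = (6.026e-03)² / (0.072 − 6.026e-03) = 5.50e-04.

K_a = 5.50e-04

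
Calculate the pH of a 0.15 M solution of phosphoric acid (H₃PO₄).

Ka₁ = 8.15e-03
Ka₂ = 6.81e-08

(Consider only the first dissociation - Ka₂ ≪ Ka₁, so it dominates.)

First dissociation dominates. From Ka₁ = [H⁺][HA⁻]/[H₂A], x² + Ka₁·x − Ka₁·C = 0 with C = 0.15 M and Ka₁ = 8.15e-03. Solving: [H⁺] = (−Ka₁ + √(Ka₁² + 4·Ka₁·C)) / 2 = 3.1126e-02 M. pH = -log(3.1126e-02) = 1.51.

pH = 1.51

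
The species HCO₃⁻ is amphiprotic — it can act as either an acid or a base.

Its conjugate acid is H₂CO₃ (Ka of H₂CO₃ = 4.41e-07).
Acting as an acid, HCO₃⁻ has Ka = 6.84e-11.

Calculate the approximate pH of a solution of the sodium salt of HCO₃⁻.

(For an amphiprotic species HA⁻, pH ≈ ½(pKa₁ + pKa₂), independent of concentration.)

pKa₁ = -log(4.41e-07) = 6.36; pKa₂ = -log(6.84e-11) = 10.16. For an amphiprotic species, pH ≈ ½(pKa₁ + pKa₂) = ½(6.36 + 10.16) = 8.26.

pH = 8.26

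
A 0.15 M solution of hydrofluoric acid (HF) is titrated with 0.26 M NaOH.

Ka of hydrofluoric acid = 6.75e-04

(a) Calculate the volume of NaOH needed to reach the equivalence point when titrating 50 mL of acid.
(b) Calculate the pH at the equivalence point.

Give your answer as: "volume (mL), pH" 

moles acid = 0.15 × 50/1000 = 0.0075 mol; V_base = moles/0.26 × 1000 = 28.8 mL. At equivalence only the conjugate base is present: [A⁻] = 0.0075/0.079 = 9.5122e-02 M. Kb = Kw/Ka = 1.48e-11; [OH⁻] = √(Kb × [A⁻]) = 1.1871e-06; pOH = 5.93; pH = 14 - pOH = 8.07.

V = 28.8 mL, pH = 8.07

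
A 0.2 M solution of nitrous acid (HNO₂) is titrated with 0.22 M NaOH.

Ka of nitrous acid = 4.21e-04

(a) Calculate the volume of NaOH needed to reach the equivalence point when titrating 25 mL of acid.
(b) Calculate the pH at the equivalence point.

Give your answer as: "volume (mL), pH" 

moles acid = 0.2 × 25/1000 = 0.005 mol; V_base = moles/0.22 × 1000 = 22.7 mL. At equivalence only the conjugate base is present: [A⁻] = 0.005/0.048 = 1.0476e-01 M. Kb = Kw/Ka = 2.38e-11; [OH⁻] = √(Kb × [A⁻]) = 1.5775e-06; pOH = 5.80; pH = 14 - pOH = 8.20.

V = 22.7 mL, pH = 8.20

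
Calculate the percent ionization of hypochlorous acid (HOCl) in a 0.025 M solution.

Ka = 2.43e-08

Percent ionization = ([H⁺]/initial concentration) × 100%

Using Ka equilibrium: x² + Ka×x - Ka×C = 0. Solving: [H⁺] = 2.4635e-05. Percent = (2.4635e-05/0.025) × 100

Percent ionization = 0.0985%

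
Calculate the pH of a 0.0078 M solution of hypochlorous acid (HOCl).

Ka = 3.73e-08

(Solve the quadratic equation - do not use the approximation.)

x² + Ka×x - Ka×C = 0. Using quadratic formula: [H⁺] = 1.7038e-05

pH = 4.77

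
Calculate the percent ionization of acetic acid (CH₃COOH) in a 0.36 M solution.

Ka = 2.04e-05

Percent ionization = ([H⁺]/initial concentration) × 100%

Using Ka equilibrium: x² + Ka×x - Ka×C = 0. Solving: [H⁺] = 2.6998e-03. Percent = (2.6998e-03/0.36) × 100

Percent ionization = 0.75%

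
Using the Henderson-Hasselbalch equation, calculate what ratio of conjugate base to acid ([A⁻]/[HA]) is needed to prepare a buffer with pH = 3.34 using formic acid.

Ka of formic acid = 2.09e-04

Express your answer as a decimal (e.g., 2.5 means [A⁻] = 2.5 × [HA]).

pKa = -log(2.09e-04) = 3.6799. pH = pKa + log([A⁻]/[HA]), so log([A⁻]/[HA]) = pH − pKa = 3.34 − 3.6799 = -0.3399. [A⁻]/[HA] = 10^(-0.3399) = 0.457

[A⁻]/[HA] = 0.457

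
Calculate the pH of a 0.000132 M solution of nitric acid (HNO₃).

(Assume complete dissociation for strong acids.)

[H⁺] = 0.000132 M for strong acid. pH = -log[H⁺] = -log(0.000132)

pH = 3.88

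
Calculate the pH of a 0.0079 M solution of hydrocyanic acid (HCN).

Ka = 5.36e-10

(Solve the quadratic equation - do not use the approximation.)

x² + Ka×x - Ka×C = 0. Using quadratic formula: [H⁺] = 2.0575e-06

pH = 5.69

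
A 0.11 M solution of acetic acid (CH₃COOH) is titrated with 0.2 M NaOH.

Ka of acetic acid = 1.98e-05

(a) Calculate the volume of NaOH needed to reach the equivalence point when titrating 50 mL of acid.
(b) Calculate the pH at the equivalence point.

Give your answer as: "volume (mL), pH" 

moles acid = 0.11 × 50/1000 = 0.0055 mol; V_base = moles/0.2 × 1000 = 27.5 mL. At equivalence only the conjugate base is present: [A⁻] = 0.0055/0.077 = 7.0968e-02 M. Kb = Kw/Ka = 5.05e-10; [OH⁻] = √(Kb × [A⁻]) = 5.9868e-06; pOH = 5.22; pH = 14 - pOH = 8.78.

V = 27.5 mL, pH = 8.78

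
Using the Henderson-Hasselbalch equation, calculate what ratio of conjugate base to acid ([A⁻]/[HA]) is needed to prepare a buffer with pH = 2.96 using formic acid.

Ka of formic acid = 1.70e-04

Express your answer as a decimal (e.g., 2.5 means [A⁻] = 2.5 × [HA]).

pKa = -log(1.70e-04) = 3.7696. pH = pKa + log([A⁻]/[HA]), so log([A⁻]/[HA]) = pH − pKa = 2.96 − 3.7696 = -0.8096. [A⁻]/[HA] = 10^(-0.8096) = 0.155

[A⁻]/[HA] = 0.155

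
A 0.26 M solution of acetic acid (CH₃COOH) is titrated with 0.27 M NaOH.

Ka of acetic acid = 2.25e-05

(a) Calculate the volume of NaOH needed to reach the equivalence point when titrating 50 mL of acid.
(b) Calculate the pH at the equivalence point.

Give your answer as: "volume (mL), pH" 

moles acid = 0.26 × 50/1000 = 0.013 mol; V_base = moles/0.27 × 1000 = 48.1 mL. At equivalence only the conjugate base is present: [A⁻] = 0.013/0.098 = 1.3245e-01 M. Kb = Kw/Ka = 4.44e-10; [OH⁻] = √(Kb × [A⁻]) = 7.6725e-06; pOH = 5.12; pH = 14 - pOH = 8.88.

V = 48.1 mL, pH = 8.88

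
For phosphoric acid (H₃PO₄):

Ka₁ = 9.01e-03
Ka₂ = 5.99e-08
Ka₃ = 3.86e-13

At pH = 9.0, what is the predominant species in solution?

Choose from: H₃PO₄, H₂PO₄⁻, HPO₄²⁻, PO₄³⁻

pKa₁ = 2.05, pKa₂ = 7.22, pKa₃ = 12.41. For a polyprotic acid the predominant species crosses at each pKa: below pKa_n the protonated form dominates, above it the deprotonated form does. At pH = 9.0, the predominant species is HPO₄²⁻.

HPO₄²⁻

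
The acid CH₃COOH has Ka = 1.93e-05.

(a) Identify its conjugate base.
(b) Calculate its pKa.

(a) The conjugate base is formed by removing one H⁺ from CH₃COOH, giving CH₃COO⁻. (b) pKa = -log(Ka) = -log(1.93e-05) = 4.71.

Conjugate base: CH₃COO⁻; pK_a = 4.71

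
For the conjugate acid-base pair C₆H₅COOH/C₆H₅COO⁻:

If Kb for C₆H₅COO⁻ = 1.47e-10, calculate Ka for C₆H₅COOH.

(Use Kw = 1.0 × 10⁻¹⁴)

For a conjugate pair Ka × Kb = Kw, so Ka = Kw/Kb = 1.0 × 10⁻¹⁴ / 1.47e-10 = 6.80e-05.

K_a = 6.80e-05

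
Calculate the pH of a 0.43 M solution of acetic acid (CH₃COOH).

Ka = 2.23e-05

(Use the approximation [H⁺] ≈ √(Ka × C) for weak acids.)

[H⁺] = √(Ka × C) = √(2.23e-05 × 0.43) = 3.0966e-03. pH = -log(3.0966e-03)

pH = 2.51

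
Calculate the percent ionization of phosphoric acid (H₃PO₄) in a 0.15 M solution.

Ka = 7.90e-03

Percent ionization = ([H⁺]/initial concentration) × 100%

Using Ka equilibrium: x² + Ka×x - Ka×C = 0. Solving: [H⁺] = 3.0700e-02. Percent = (3.0700e-02/0.15) × 100

Percent ionization = 20.5%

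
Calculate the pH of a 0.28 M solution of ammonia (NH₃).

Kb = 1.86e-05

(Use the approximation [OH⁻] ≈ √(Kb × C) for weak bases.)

[OH⁻] = √(Kb × C) = √(1.86e-05 × 0.28) = 2.2821e-03. pOH = 2.64, pH = 14 - pOH

pH = 11.36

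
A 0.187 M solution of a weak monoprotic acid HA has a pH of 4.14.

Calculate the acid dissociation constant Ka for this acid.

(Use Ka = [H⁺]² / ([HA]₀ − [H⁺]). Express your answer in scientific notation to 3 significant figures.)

[H⁺] = 10^(−pH) = 10^(−4.14) = 7.244e-05 M. For HA ⇌ H⁺ + A⁻, Ka = [H⁺][A⁻]/[HA] = [H⁺]² / ([HA]₀ − [H⁺]) = (7.244e-05)² / (0.187 − 7.244e-05) = 2.81e-08.

K_a = 2.81e-08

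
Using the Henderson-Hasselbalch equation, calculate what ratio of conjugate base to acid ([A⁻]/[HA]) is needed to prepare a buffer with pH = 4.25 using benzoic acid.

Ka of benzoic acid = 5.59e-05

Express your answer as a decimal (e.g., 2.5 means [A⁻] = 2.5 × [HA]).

pKa = -log(5.59e-05) = 4.2526. pH = pKa + log([A⁻]/[HA]), so log([A⁻]/[HA]) = pH − pKa = 4.25 − 4.2526 = -0.0026. [A⁻]/[HA] = 10^(-0.0026) = 0.994

[A⁻]/[HA] = 0.994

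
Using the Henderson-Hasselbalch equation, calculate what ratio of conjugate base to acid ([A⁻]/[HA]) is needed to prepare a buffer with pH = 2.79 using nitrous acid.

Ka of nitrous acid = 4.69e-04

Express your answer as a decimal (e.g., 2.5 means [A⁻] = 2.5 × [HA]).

pKa = -log(4.69e-04) = 3.3288. pH = pKa + log([A⁻]/[HA]), so log([A⁻]/[HA]) = pH − pKa = 2.79 − 3.3288 = -0.5388. [A⁻]/[HA] = 10^(-0.5388) = 0.289

[A⁻]/[HA] = 0.289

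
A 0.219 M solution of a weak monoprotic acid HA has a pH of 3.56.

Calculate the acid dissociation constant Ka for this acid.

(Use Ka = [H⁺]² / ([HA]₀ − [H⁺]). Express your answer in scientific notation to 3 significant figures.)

[H⁺] = 10^(−pH) = 10^(−3.56) = 2.754e-04 M. For HA ⇌ H⁺ + A⁻, Ka = [H⁺][A⁻]/[HA] = [H⁺]² / ([HA]₀ − [H⁺]) = (2.754e-04)² / (0.219 − 2.754e-04) = 3.47e-07.

K_a = 3.47e-07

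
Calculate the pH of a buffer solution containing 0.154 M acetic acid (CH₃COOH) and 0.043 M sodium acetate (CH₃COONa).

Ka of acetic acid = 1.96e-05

pKa = -log(1.96e-05) = 4.71. pH = pKa + log([A⁻]/[HA]) = 4.71 + log(0.043/0.154)

pH = 4.15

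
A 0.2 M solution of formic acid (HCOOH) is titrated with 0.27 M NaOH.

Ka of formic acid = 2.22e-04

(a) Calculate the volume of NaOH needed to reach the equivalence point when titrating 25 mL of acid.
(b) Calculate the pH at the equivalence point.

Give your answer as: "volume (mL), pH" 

moles acid = 0.2 × 25/1000 = 0.005 mol; V_base = moles/0.27 × 1000 = 18.5 mL. At equivalence only the conjugate base is present: [A⁻] = 0.005/0.044 = 1.1489e-01 M. Kb = Kw/Ka = 4.50e-11; [OH⁻] = √(Kb × [A⁻]) = 2.2749e-06; pOH = 5.64; pH = 14 - pOH = 8.36.

V = 18.5 mL, pH = 8.36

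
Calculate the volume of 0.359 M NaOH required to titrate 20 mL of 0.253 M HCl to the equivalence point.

At equivalence: moles acid = moles base. moles HCl = 0.253 × 20/1000 = 0.00506 mol. V_base = moles / 0.359 × 1000 = 14.1 mL.

V_{base} = 14.1 mL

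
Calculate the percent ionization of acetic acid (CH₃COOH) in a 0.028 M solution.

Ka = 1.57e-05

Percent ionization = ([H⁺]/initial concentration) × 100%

Using Ka equilibrium: x² + Ka×x - Ka×C = 0. Solving: [H⁺] = 6.5522e-04. Percent = (6.5522e-04/0.028) × 100

Percent ionization = 2.34%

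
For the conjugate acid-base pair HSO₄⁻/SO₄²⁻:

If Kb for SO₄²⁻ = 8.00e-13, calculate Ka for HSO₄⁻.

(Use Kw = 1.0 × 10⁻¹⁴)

For a conjugate pair Ka × Kb = Kw, so Ka = Kw/Kb = 1.0 × 10⁻¹⁴ / 8.00e-13 = 1.25e-02.

K_a = 1.25e-02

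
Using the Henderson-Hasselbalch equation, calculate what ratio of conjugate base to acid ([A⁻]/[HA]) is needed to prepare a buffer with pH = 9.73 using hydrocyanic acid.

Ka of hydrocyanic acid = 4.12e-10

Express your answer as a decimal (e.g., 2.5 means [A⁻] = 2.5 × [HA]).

pKa = -log(4.12e-10) = 9.3851. pH = pKa + log([A⁻]/[HA]), so log([A⁻]/[HA]) = pH − pKa = 9.73 − 9.3851 = 0.3449. [A⁻]/[HA] = 10^(0.3449) = 2.21

[A⁻]/[HA] = 2.21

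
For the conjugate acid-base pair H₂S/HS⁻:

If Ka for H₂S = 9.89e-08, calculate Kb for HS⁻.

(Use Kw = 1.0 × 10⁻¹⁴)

For a conjugate pair Ka × Kb = Kw, so Kb = Kw/Ka = 1.0 × 10⁻¹⁴ / 9.89e-08 = 1.01e-07.

K_b = 1.01e-07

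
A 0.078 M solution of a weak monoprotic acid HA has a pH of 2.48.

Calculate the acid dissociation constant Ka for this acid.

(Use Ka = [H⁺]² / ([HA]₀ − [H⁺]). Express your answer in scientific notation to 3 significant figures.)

[H⁺] = 10^(−pH) = 10^(−2.48) = 3.311e-03 M. For HA ⇌ H⁺ + A⁻, Ka = [H⁺][A⁻]/[HA] = [H⁺]² / ([HA]₀ − [H⁺]) = (3.311e-03)² / (0.078 − 3.311e-03) = 1.47e-04.

K_a = 1.47e-04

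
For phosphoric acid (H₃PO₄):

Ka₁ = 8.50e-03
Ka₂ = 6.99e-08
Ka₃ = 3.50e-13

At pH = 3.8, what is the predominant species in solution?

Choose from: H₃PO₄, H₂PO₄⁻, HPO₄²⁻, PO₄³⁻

pKa₁ = 2.07, pKa₂ = 7.16, pKa₃ = 12.46. For a polyprotic acid the predominant species crosses at each pKa: below pKa_n the protonated form dominates, above it the deprotonated form does. At pH = 3.8, the predominant species is H₂PO₄⁻.

H₂PO₄⁻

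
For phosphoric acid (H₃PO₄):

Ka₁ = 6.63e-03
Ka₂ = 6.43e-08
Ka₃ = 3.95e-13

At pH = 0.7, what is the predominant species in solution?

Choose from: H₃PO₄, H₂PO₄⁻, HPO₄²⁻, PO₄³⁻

pKa₁ = 2.18, pKa₂ = 7.19, pKa₃ = 12.40. For a polyprotic acid the predominant species crosses at each pKa: below pKa_n the protonated form dominates, above it the deprotonated form does. At pH = 0.7, the predominant species is H₃PO₄.

H₃PO₄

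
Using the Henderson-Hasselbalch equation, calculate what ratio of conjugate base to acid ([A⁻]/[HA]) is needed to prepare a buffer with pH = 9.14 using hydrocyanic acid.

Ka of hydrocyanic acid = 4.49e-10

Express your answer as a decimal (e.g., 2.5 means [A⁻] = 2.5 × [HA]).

pKa = -log(4.49e-10) = 9.3478. pH = pKa + log([A⁻]/[HA]), so log([A⁻]/[HA]) = pH − pKa = 9.14 − 9.3478 = -0.2078. [A⁻]/[HA] = 10^(-0.2078) = 0.620

[A⁻]/[HA] = 0.620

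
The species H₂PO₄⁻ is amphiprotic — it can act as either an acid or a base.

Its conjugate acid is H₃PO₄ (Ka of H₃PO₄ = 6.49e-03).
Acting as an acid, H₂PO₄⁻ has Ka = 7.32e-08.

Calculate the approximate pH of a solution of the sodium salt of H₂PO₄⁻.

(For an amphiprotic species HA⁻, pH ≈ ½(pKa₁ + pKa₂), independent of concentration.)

pKa₁ = -log(6.49e-03) = 2.19; pKa₂ = -log(7.32e-08) = 7.14. For an amphiprotic species, pH ≈ ½(pKa₁ + pKa₂) = ½(2.19 + 7.14) = 4.66.

pH = 4.66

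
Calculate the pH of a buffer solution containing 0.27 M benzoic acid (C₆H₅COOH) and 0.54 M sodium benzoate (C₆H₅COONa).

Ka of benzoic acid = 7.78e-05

pKa = -log(7.78e-05) = 4.11. pH = pKa + log([A⁻]/[HA]) = 4.11 + log(0.54/0.27)

pH = 4.41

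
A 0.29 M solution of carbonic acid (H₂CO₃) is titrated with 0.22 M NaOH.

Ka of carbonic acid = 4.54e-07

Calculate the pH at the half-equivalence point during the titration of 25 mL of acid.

At half-equivalence [HA] = [A⁻], so Henderson-Hasselbalch gives pH = pKa = -log(4.54e-07) = 6.34.

pH = pKa = 6.34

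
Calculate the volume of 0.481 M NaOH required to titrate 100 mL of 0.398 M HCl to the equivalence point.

At equivalence: moles acid = moles base. moles HCl = 0.398 × 100/1000 = 0.0398 mol. V_base = moles / 0.481 × 1000 = 82.7 mL.

V_{base} = 82.7 mL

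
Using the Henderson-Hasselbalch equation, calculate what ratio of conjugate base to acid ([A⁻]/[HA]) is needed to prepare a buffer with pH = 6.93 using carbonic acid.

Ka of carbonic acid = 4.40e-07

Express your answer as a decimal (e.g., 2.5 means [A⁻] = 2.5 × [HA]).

pKa = -log(4.40e-07) = 6.3565. pH = pKa + log([A⁻]/[HA]), so log([A⁻]/[HA]) = pH − pKa = 6.93 − 6.3565 = 0.5735. [A⁻]/[HA] = 10^(0.5735) = 3.75

[A⁻]/[HA] = 3.75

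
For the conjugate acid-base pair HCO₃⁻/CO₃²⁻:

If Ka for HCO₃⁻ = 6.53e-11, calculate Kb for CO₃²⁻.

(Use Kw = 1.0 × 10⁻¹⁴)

For a conjugate pair Ka × Kb = Kw, so Kb = Kw/Ka = 1.0 × 10⁻¹⁴ / 6.53e-11 = 1.53e-04.

K_b = 1.53e-04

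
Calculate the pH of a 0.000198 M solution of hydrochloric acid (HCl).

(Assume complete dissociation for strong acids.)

[H⁺] = 0.000198 M for strong acid. pH = -log[H⁺] = -log(0.000198)

pH = 3.70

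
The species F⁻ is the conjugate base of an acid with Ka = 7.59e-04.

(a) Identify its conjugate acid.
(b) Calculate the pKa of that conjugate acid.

(a) The conjugate acid is formed by adding one H⁺ to F⁻, giving HF. (b) pKa = -log(Ka) = -log(7.59e-04) = 3.12.

Conjugate acid: HF; pK_a = 3.12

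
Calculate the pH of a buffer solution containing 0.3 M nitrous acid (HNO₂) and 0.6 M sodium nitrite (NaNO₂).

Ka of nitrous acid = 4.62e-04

pKa = -log(4.62e-04) = 3.34. pH = pKa + log([A⁻]/[HA]) = 3.34 + log(0.6/0.3)

pH = 3.64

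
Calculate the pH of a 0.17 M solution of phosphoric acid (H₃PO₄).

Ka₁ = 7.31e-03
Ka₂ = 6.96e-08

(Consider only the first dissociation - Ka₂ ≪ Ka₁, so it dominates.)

First dissociation dominates. From Ka₁ = [H⁺][HA⁻]/[H₂A], x² + Ka₁·x − Ka₁·C = 0 with C = 0.17 M and Ka₁ = 7.31e-03. Solving: [H⁺] = (−Ka₁ + √(Ka₁² + 4·Ka₁·C)) / 2 = 3.1786e-02 M. pH = -log(3.1786e-02) = 1.50.

pH = 1.50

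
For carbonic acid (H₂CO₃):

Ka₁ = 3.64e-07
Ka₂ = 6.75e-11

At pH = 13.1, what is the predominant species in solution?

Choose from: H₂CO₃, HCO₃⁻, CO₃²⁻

pKa₁ = 6.44, pKa₂ = 10.17. For a polyprotic acid the predominant species crosses at each pKa: below pKa_n the protonated form dominates, above it the deprotonated form does. At pH = 13.1, the predominant species is CO₃²⁻.

CO₃²⁻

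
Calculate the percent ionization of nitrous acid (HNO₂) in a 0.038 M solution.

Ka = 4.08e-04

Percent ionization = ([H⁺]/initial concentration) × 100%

Using Ka equilibrium: x² + Ka×x - Ka×C = 0. Solving: [H⁺] = 3.7388e-03. Percent = (3.7388e-03/0.038) × 100

Percent ionization = 9.84%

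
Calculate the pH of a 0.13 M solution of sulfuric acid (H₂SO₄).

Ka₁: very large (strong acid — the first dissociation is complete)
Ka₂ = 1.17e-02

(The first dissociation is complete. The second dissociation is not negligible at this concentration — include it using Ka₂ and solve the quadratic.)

First dissociation is complete: [H⁺]₀ = [HSO₄⁻]₀ = C = 0.13 M. Second dissociation HSO₄⁻ ⇌ H⁺ + SO₄²⁻: let x = [SO₄²⁻]. Ka₂ = (C + x)·x / (C − x) = 1.17e-02 → x² + (C + Ka₂)·x − Ka₂·C = 0 → x² + 0.14170·x − 1.521e-03 = 0. x = (−0.14170 + √(0.14170² + 4 × 1.521e-03)) / 2 = 1.0025e-02 M. [H⁺] = C + x = 0.13 + 1.0025e-02 = 1.4002e-01 M. pH = -log(1.4002e-01) = 0.85.

pH = 0.85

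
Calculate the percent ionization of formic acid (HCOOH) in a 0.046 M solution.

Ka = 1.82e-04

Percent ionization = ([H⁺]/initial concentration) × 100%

Using Ka equilibrium: x² + Ka×x - Ka×C = 0. Solving: [H⁺] = 2.8039e-03. Percent = (2.8039e-03/0.046) × 100

Percent ionization = 6.1%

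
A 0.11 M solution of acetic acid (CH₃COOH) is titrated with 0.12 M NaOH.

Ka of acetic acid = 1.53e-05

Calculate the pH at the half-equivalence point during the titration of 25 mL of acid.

At half-equivalence [HA] = [A⁻], so Henderson-Hasselbalch gives pH = pKa = -log(1.53e-05) = 4.82.

pH = pKa = 4.82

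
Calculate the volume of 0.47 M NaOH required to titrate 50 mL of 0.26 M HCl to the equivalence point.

At equivalence: moles acid = moles base. moles HCl = 0.26 × 50/1000 = 0.013 mol. V_base = moles / 0.47 × 1000 = 27.7 mL.

V_{base} = 27.7 mL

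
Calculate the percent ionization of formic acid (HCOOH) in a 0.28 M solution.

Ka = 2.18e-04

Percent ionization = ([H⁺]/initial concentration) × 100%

Using Ka equilibrium: x² + Ka×x - Ka×C = 0. Solving: [H⁺] = 7.7046e-03. Percent = (7.7046e-03/0.28) × 100

Percent ionization = 2.75%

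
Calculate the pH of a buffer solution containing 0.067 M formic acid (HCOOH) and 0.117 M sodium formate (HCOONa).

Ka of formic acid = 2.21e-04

pKa = -log(2.21e-04) = 3.66. pH = pKa + log([A⁻]/[HA]) = 3.66 + log(0.117/0.067)

pH = 3.90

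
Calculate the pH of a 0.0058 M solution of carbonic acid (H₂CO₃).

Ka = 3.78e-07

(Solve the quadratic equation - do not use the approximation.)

x² + Ka×x - Ka×C = 0. Using quadratic formula: [H⁺] = 4.6634e-05

pH = 4.33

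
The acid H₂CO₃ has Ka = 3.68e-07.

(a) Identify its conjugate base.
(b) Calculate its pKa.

(a) The conjugate base is formed by removing one H⁺ from H₂CO₃, giving HCO₃⁻. (b) pKa = -log(Ka) = -log(3.68e-07) = 6.43.

Conjugate base: HCO₃⁻; pK_a = 6.43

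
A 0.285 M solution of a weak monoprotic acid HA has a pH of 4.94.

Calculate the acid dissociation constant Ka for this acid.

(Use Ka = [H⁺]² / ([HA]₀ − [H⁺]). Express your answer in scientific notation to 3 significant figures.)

[H⁺] = 10^(−pH) = 10^(−4.94) = 1.148e-05 M. For HA ⇌ H⁺ + A⁻, Ka = [H⁺][A⁻]/[HA] = [H⁺]² / ([HA]₀ − [H⁺]) = (1.148e-05)² / (0.285 − 1.148e-05) = 4.63e-10.

K_a = 4.63e-10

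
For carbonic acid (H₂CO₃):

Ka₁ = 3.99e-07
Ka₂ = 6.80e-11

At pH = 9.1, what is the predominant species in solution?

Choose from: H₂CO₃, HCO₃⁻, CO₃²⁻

pKa₁ = 6.40, pKa₂ = 10.17. For a polyprotic acid the predominant species crosses at each pKa: below pKa_n the protonated form dominates, above it the deprotonated form does. At pH = 9.1, the predominant species is HCO₃⁻.

HCO₃⁻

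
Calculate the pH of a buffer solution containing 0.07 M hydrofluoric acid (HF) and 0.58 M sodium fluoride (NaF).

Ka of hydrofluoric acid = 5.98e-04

pKa = -log(5.98e-04) = 3.22. pH = pKa + log([A⁻]/[HA]) = 3.22 + log(0.58/0.07)

pH = 4.14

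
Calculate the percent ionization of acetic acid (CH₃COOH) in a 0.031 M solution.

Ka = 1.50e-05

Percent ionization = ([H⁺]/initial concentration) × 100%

Using Ka equilibrium: x² + Ka×x - Ka×C = 0. Solving: [H⁺] = 6.7445e-04. Percent = (6.7445e-04/0.031) × 100

Percent ionization = 2.18%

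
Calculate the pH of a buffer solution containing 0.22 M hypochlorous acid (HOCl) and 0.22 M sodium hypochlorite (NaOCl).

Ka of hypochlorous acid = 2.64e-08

pKa = -log(2.64e-08) = 7.58. pH = pKa + log([A⁻]/[HA]) = 7.58 + log(0.22/0.22)

pH = 7.58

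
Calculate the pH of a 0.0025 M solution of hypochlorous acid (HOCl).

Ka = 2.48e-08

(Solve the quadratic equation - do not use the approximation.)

x² + Ka×x - Ka×C = 0. Using quadratic formula: [H⁺] = 7.8616e-06

pH = 5.10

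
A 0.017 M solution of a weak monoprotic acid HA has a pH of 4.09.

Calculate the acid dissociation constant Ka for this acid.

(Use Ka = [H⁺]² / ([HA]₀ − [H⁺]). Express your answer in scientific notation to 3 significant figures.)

[H⁺] = 10^(−pH) = 10^(−4.09) = 8.128e-05 M. For HA ⇌ H⁺ + A⁻, Ka = [H⁺][A⁻]/[HA] = [H⁺]² / ([HA]₀ − [H⁺]) = (8.128e-05)² / (0.017 − 8.128e-05) = 3.91e-07.

K_a = 3.91e-07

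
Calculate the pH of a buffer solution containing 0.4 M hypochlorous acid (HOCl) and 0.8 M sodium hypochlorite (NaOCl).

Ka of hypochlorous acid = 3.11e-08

pKa = -log(3.11e-08) = 7.51. pH = pKa + log([A⁻]/[HA]) = 7.51 + log(0.8/0.4)

pH = 7.81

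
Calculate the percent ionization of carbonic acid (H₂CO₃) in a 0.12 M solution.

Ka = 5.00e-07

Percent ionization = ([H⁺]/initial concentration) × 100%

Using Ka equilibrium: x² + Ka×x - Ka×C = 0. Solving: [H⁺] = 2.4470e-04. Percent = (2.4470e-04/0.12) × 100

Percent ionization = 0.204%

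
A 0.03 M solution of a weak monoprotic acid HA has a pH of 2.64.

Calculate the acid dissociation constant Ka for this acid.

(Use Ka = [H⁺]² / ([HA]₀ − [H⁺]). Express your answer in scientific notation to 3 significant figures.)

[H⁺] = 10^(−pH) = 10^(−2.64) = 2.291e-03 M. For HA ⇌ H⁺ + A⁻, Ka = [H⁺][A⁻]/[HA] = [H⁺]² / ([HA]₀ − [H⁺]) = (2.291e-03)² / (0.03 − 2.291e-03) = 1.89e-04.

K_a = 1.89e-04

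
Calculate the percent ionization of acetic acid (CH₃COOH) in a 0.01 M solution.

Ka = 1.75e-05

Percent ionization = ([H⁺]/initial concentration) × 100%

Using Ka equilibrium: x² + Ka×x - Ka×C = 0. Solving: [H⁺] = 4.0967e-04. Percent = (4.0967e-04/0.01) × 100

Percent ionization = 4.1%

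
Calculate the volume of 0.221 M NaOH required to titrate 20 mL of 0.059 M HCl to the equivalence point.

At equivalence: moles acid = moles base. moles HCl = 0.059 × 20/1000 = 0.00118 mol. V_base = moles / 0.221 × 1000 = 5.3 mL.

V_{base} = 5.3 mL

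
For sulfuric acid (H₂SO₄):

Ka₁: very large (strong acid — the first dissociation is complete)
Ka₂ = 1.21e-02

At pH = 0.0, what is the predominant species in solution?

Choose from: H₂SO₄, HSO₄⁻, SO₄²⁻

The first dissociation is complete, so H₂SO₄ itself is never the predominant species in water; pKa₂ = -log(1.21e-02) = 1.92. For a polyprotic acid the predominant species crosses at each pKa: below pKa_n the protonated form dominates, above it the deprotonated form does. At pH = 0.0, the predominant species is HSO₄⁻.

HSO₄⁻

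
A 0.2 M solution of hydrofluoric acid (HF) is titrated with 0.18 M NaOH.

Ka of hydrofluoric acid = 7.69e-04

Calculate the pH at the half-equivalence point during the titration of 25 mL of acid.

At half-equivalence [HA] = [A⁻], so Henderson-Hasselbalch gives pH = pKa = -log(7.69e-04) = 3.11.

pH = pKa = 3.11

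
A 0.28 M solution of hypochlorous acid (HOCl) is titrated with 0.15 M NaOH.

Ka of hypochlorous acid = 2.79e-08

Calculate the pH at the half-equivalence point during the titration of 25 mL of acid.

At half-equivalence [HA] = [A⁻], so Henderson-Hasselbalch gives pH = pKa = -log(2.79e-08) = 7.55.

pH = pKa = 7.55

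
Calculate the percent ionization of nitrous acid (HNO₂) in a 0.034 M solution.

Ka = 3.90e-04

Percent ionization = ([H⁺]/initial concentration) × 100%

Using Ka equilibrium: x² + Ka×x - Ka×C = 0. Solving: [H⁺] = 3.4516e-03. Percent = (3.4516e-03/0.034) × 100

Percent ionization = 10.2%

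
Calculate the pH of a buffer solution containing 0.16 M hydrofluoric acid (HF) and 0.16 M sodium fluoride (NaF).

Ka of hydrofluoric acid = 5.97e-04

pKa = -log(5.97e-04) = 3.22. pH = pKa + log([A⁻]/[HA]) = 3.22 + log(0.16/0.16)

pH = 3.22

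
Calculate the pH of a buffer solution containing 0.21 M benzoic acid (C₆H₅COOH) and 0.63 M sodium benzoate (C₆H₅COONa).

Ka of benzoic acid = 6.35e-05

pKa = -log(6.35e-05) = 4.20. pH = pKa + log([A⁻]/[HA]) = 4.20 + log(0.63/0.21)

pH = 4.67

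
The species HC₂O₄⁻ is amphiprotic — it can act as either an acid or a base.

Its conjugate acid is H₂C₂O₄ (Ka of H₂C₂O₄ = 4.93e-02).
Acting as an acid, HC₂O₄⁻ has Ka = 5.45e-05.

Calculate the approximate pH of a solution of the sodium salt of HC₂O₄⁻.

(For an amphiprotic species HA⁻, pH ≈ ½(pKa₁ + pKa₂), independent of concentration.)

pKa₁ = -log(4.93e-02) = 1.31; pKa₂ = -log(5.45e-05) = 4.26. For an amphiprotic species, pH ≈ ½(pKa₁ + pKa₂) = ½(1.31 + 4.26) = 2.79.

pH = 2.79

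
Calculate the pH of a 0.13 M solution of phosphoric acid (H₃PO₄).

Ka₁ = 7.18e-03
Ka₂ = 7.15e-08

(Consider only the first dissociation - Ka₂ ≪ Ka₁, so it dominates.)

First dissociation dominates. From Ka₁ = [H⁺][HA⁻]/[H₂A], x² + Ka₁·x − Ka₁·C = 0 with C = 0.13 M and Ka₁ = 7.18e-03. Solving: [H⁺] = (−Ka₁ + √(Ka₁² + 4·Ka₁·C)) / 2 = 2.7172e-02 M. pH = -log(2.7172e-02) = 1.57.

pH = 1.57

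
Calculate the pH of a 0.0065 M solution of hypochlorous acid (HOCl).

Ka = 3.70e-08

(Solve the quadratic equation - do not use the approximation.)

x² + Ka×x - Ka×C = 0. Using quadratic formula: [H⁺] = 1.5490e-05

pH = 4.81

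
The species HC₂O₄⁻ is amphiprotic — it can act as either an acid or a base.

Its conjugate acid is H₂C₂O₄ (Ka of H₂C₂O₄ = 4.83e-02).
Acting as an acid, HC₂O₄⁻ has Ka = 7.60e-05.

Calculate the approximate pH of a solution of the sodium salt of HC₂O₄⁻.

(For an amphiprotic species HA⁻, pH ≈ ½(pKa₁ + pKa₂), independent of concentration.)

pKa₁ = -log(4.83e-02) = 1.32; pKa₂ = -log(7.60e-05) = 4.12. For an amphiprotic species, pH ≈ ½(pKa₁ + pKa₂) = ½(1.32 + 4.12) = 2.72.

pH = 2.72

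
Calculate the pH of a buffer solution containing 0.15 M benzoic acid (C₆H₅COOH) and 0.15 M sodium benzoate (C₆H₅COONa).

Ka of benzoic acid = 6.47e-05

pKa = -log(6.47e-05) = 4.19. pH = pKa + log([A⁻]/[HA]) = 4.19 + log(0.15/0.15)

pH = 4.19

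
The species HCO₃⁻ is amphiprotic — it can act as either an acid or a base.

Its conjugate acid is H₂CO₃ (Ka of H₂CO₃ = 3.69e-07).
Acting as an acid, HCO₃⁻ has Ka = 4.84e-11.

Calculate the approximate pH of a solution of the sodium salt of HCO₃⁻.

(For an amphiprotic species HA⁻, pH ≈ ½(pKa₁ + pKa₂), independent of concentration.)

pKa₁ = -log(3.69e-07) = 6.43; pKa₂ = -log(4.84e-11) = 10.32. For an amphiprotic species, pH ≈ ½(pKa₁ + pKa₂) = ½(6.43 + 10.32) = 8.37.

pH = 8.37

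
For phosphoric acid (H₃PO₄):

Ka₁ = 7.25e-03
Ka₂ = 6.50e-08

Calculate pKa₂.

pKa₂ = -log(Ka₂) = -log(6.50e-08) = 7.19.

pK_{a2} = 7.19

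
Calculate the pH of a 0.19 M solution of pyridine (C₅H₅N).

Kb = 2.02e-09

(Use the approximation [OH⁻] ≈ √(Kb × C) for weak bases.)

[OH⁻] = √(Kb × C) = √(2.02e-09 × 0.19) = 1.9591e-05. pOH = 4.71, pH = 14 - pOH

pH = 9.29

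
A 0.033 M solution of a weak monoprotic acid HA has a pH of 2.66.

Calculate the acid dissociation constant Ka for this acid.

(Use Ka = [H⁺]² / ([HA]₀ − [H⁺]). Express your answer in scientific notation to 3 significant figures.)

[H⁺] = 10^(−pH) = 10^(−2.66) = 2.188e-03 M. For HA ⇌ H⁺ + A⁻, Ka = [H⁺][A⁻]/[HA] = [H⁺]² / ([HA]₀ − [H⁺]) = (2.188e-03)² / (0.033 − 2.188e-03) = 1.55e-04.

K_a = 1.55e-04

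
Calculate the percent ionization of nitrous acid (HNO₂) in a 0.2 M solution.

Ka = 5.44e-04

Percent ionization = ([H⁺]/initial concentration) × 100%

Using Ka equilibrium: x² + Ka×x - Ka×C = 0. Solving: [H⁺] = 1.0162e-02. Percent = (1.0162e-02/0.2) × 100

Percent ionization = 5.08%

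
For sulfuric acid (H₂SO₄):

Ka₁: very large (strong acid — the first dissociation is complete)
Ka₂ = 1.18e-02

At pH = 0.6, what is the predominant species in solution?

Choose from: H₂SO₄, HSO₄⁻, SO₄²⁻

The first dissociation is complete, so H₂SO₄ itself is never the predominant species in water; pKa₂ = -log(1.18e-02) = 1.93. For a polyprotic acid the predominant species crosses at each pKa: below pKa_n the protonated form dominates, above it the deprotonated form does. At pH = 0.6, the predominant species is HSO₄⁻.

HSO₄⁻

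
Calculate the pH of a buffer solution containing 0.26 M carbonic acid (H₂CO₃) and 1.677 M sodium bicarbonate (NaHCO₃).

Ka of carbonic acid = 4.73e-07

pKa = -log(4.73e-07) = 6.33. pH = pKa + log([A⁻]/[HA]) = 6.33 + log(1.677/0.26)

pH = 7.13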